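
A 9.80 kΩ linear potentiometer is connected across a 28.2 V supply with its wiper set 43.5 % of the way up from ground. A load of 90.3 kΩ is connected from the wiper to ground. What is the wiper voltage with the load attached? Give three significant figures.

The wiper splits the pot into (1−α)R = 5.537 kΩ above and αR = 4.263 kΩ below.
Lower section ‖ load = 4.071 kΩ.
V_wiper = 28.2 × 4.071/(5.537 + 4.071) = 11.9 V.

V ≈ 11.9 V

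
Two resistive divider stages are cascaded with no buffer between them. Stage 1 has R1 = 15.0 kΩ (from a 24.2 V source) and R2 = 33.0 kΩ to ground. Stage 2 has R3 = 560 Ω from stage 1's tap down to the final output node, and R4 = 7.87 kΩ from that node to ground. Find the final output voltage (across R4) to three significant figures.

V_out ≈ 6.99 V

Stage 2 presents R3+R4 = 8430 Ω as a load on stage 1's tap.
Stage 1's lower leg becomes R2‖(R3+R4) = 6715 Ω, so V_mid = 24.2 × 6715/21710 = 7.483 V.
Stage 2 is itself unloaded: V_out = V_mid × R4/(R3+R4) = 7.483 × 7870/8430 = 6.99 V.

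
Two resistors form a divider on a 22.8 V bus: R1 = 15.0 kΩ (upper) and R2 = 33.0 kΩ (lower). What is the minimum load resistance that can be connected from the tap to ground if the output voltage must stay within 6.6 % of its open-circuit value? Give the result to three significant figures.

R_L(min) ≈ 146 kΩ

Output resistance R_th = R1‖R2 = (15.0 × 33.0)/48.00 = 10.31 kΩ.
The fractional drop is R_th/(R_th + R_L); requiring this ≤ 0.0660 gives R_L ≥ R_th(1/0.0660 − 1) = 10.31 × 14.15 = 146 kΩ.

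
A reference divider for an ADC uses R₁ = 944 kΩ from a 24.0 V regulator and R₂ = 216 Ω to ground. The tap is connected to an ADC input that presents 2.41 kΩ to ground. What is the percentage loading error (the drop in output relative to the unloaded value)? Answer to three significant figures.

8.22 %

Unloaded V = 24.0 × 216/944200 = 0.0054903 V.
Loaded: R₂‖R_L = 198.2 Ω, giving V = 24.0 × 198.2/944200 = 0.0050388 V.
Drop = (0.0054903 − 0.0050388) / 0.0054903 = 8.22 %.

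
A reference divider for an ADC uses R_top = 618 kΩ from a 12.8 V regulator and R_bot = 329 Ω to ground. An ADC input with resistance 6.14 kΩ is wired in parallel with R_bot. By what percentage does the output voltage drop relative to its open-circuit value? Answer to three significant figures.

5.08 %

The divider's output (Thévenin) resistance is R_top‖R_bot = 328.8 Ω.
Fractional drop under load = R_th/(R_th + R_L) = 328.8 / (328.8 + 6140) = 0.05083.
So the output falls by 5.08 %.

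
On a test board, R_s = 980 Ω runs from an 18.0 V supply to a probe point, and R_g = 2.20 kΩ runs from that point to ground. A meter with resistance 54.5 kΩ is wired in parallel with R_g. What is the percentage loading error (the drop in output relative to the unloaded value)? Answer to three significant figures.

The divider's output (Thévenin) resistance is R_s‖R_g = 678.0 Ω.
Fractional drop under load = R_th/(R_th + R_L) = 678.0 / (678.0 + 54500) = 0.01229.
So the output falls by 1.23 %.

1.23 %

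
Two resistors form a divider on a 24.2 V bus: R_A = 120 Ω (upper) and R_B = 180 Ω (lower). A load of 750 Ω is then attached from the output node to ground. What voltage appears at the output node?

The load sits in parallel with R_B: R_B‖R_L = (180 × 750) / (180 + 750) = 145.2 Ω.
V_out = 24.2 × 145.2 / (120 + 145.2) = 24.2 × 145.2/265.2 = 13.2 V.

V_out ≈ 13.2 V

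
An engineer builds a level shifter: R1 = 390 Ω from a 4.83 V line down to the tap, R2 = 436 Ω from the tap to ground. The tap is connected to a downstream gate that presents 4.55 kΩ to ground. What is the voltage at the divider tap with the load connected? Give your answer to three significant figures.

The load sits in parallel with R2: R2‖R_L = (436 × 4550) / (436 + 4550) = 397.9 Ω.
V_out = 4.83 × 397.9 / (390 + 397.9) = 4.83 × 397.9/787.9 = 2.44 V.

V_out ≈ 2.44 V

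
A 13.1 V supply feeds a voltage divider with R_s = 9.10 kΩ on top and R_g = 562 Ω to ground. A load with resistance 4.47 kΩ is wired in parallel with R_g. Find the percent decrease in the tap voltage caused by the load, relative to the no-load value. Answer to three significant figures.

10.6 %

Unloaded V = 13.1 × 562/9662 = 0.76197 V.
Loaded: R_g‖R_L = 499.2 Ω, giving V = 13.1 × 499.2/9599 = 0.68130 V.
Drop = (0.76197 − 0.68130) / 0.76197 = 10.6 %.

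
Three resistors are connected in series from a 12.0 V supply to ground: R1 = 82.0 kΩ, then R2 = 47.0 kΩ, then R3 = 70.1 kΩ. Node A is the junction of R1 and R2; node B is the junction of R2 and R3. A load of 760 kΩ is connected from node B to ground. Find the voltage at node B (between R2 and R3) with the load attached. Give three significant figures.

V ≈ 3.99 V

At node B, R3 is in parallel with the load: R3‖R_L = 64.18 kΩ.
Below node A the resistance is R2 + (R3‖R_L) = 111.2 kΩ, so V_A = 12.0 × 111.2/193.2 = 6.906 V.
Then V_B = V_A × (R3‖R_L)/(R2 + R3‖R_L) = 6.906 × 64.18/111.2 = 3.99 V.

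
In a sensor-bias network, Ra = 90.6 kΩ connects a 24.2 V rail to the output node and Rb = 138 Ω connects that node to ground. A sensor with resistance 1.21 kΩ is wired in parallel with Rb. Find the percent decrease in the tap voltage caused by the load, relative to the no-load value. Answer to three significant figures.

10.2 %

Unloaded V = 24.2 × 138/90740 = 0.036805 V.
Loaded: Rb‖R_L = 123.9 Ω, giving V = 24.2 × 123.9/90720 = 0.033042 V.
Drop = (0.036805 − 0.033042) / 0.036805 = 10.2 %.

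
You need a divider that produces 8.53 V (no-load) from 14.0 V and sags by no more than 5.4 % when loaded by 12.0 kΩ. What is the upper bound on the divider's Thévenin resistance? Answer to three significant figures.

Loading drop = R_th/(R_th + R_L) ≤ 0.0540, so R_th ≤ R_L · ε/(1−ε) = 12.0 kΩ × 0.0540/0.9460 = 685 Ω.
(Any R1, R2 with R2/(R1+R2) = 0.609 and R1‖R2 ≤ 685 Ω will meet the spec.)

R_th ≤ 685 Ω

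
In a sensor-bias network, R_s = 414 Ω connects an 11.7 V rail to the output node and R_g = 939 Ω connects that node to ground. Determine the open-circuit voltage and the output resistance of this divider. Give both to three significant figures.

V_th is the open-circuit tap voltage: 11.7 × 939/(414 + 939) = 8.12 V.
With the supply zeroed, R_s and R_g appear in parallel from the tap: R_th = R_s‖R_g = (414 × 939)/1353 = 287 Ω.

V_th = 8.12 V, R_th = 287 Ω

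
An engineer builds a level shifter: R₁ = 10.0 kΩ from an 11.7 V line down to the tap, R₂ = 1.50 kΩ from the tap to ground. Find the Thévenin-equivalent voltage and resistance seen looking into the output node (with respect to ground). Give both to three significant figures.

V_th = 1.53 V, R_th = 1.30 kΩ

V_th is the open-circuit tap voltage: 11.7 × 1.50/(10.0 + 1.50) = 1.53 V.
With the supply zeroed, R₁ and R₂ appear in parallel from the tap: R_th = R₁‖R₂ = (10.0 × 1.50)/11.50 = 1.30 kΩ.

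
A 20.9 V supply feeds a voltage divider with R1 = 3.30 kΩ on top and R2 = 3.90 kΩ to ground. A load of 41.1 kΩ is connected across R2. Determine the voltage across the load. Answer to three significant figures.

The load sits in parallel with R2: R2‖R_L = (3.90 × 41.1) / (3.90 + 41.1) = 3.562 kΩ.
V_out = 20.9 × 3.562 / (3.30 + 3.562) = 20.9 × 3.562/6.862 = 10.8 V.

V_out ≈ 10.8 V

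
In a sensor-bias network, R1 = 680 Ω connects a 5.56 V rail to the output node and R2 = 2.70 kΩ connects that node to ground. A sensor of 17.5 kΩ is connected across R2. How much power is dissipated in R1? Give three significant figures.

P ≈ 2.31 mW

Total resistance from the source is R1 + (R2‖R_L) = 3019 Ω, so I = 5.56/3019 Ω = 1.842 mA.
P = I²·R1 = (1.842 mA)² × 680 Ω = 2.31 mW.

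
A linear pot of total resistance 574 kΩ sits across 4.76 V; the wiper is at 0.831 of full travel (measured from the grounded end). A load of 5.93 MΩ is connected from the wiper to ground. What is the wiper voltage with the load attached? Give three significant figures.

V ≈ 3.90 V

The wiper splits the pot into (1−α)R = 97.01 kΩ above and αR = 477.0 kΩ below.
Lower section ‖ load = 441.5 kΩ.
V_wiper = 4.76 × 441.5/(97.01 + 441.5) = 3.90 V.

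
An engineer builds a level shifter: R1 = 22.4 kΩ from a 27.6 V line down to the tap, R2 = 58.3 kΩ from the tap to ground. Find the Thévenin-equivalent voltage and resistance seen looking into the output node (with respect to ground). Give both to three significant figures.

V_th is the open-circuit tap voltage: 27.6 × 58.3/(22.4 + 58.3) = 19.9 V.
With the supply zeroed, R1 and R2 appear in parallel from the tap: R_th = R1‖R2 = (22.4 × 58.3)/80.70 = 16.2 kΩ.

V_th = 19.9 V, R_th = 16.2 kΩ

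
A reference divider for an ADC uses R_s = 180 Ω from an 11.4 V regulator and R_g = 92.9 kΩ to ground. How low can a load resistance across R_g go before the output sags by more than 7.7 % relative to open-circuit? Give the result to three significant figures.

Output resistance R_th = R_s‖R_g = (180 × 92900)/93080 = 179.7 Ω.
The fractional drop is R_th/(R_th + R_L); requiring this ≤ 0.0770 gives R_L ≥ R_th(1/0.0770 − 1) = 179.7 × 11.99 = 2.15 kΩ.

R_L(min) ≈ 2.15 kΩ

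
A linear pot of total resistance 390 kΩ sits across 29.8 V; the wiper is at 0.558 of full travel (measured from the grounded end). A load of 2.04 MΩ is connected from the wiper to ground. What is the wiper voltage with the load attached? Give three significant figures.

V ≈ 15.9 V

The wiper splits the pot into (1−α)R = 172.4 kΩ above and αR = 217.6 kΩ below.
Lower section ‖ load = 196.6 kΩ.
V_wiper = 29.8 × 196.6/(172.4 + 196.6) = 15.9 V.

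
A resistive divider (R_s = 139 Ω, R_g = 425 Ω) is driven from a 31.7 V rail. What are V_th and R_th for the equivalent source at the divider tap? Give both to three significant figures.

V_th is the open-circuit tap voltage: 31.7 × 425/(139 + 425) = 23.9 V.
With the supply zeroed, R_s and R_g appear in parallel from the tap: R_th = R_s‖R_g = (139 × 425)/564.0 = 105 Ω.

V_th = 23.9 V, R_th = 105 Ω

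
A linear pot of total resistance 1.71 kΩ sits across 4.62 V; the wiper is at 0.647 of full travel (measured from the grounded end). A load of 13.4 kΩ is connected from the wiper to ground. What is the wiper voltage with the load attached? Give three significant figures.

V ≈ 2.90 V

The wiper splits the pot into (1−α)R = 603.6 Ω above and αR = 1106 Ω below.
Lower section ‖ load = 1022 Ω.
V_wiper = 4.62 × 1022/(603.6 + 1022) = 2.90 V.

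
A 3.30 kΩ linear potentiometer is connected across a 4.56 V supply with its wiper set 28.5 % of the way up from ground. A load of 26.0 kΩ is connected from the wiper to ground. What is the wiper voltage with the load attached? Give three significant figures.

The wiper splits the pot into (1−α)R = 2360 Ω above and αR = 940.5 Ω below.
Lower section ‖ load = 907.7 Ω.
V_wiper = 4.56 × 907.7/(2360 + 907.7) = 1.27 V.

V ≈ 1.27 V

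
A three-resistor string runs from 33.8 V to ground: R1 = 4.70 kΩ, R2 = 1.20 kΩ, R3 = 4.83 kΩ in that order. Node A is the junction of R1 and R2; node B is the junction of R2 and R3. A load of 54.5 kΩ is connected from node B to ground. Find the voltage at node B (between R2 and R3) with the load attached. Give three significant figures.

At node B, R3 is in parallel with the load: R3‖R_L = 4.437 kΩ.
Below node A the resistance is R2 + (R3‖R_L) = 5.637 kΩ, so V_A = 33.8 × 5.637/10.34 = 18.43 V.
Then V_B = V_A × (R3‖R_L)/(R2 + R3‖R_L) = 18.43 × 4.437/5.637 = 14.5 V.

V ≈ 14.5 V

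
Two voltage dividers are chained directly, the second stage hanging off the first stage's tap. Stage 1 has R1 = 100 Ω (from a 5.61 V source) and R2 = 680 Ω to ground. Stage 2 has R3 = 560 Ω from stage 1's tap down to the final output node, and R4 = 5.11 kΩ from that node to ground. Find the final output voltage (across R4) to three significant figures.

V_out ≈ 4.34 V

Stage 2 presents R3+R4 = 5670 Ω as a load on stage 1's tap.
Stage 1's lower leg becomes R2‖(R3+R4) = 607.2 Ω, so V_mid = 5.61 × 607.2/707.2 = 4.817 V.
Stage 2 is itself unloaded: V_out = V_mid × R4/(R3+R4) = 4.817 × 5110/5670 = 4.34 V.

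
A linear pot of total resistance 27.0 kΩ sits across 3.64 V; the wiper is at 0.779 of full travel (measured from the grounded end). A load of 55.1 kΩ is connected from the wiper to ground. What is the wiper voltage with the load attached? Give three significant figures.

The wiper splits the pot into (1−α)R = 5.967 kΩ above and αR = 21.03 kΩ below.
Lower section ‖ load = 15.22 kΩ.
V_wiper = 3.64 × 15.22/(5.967 + 15.22) = 2.61 V.

V ≈ 2.61 V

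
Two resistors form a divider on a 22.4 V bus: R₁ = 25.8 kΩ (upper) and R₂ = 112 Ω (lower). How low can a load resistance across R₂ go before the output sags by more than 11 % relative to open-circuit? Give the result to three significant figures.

Output resistance R_th = R₁‖R₂ = (25800 × 112)/25910 = 111.5 Ω.
The fractional drop is R_th/(R_th + R_L); requiring this ≤ 0.110 gives R_L ≥ R_th(1/0.110 − 1) = 111.5 × 8.091 = 902 Ω.

R_L(min) ≈ 902 Ω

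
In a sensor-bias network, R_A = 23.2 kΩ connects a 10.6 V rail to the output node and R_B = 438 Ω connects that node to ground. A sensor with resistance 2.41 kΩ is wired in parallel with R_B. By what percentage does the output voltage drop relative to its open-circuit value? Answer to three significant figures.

Unloaded V = 10.6 × 438/23640 = 0.1964 V.
Loaded: R_B‖R_L = 370.6 Ω, giving V = 10.6 × 370.6/23570 = 0.1667 V.
Drop = (0.1964 − 0.1667) / 0.1964 = 15.1 %.

15.1 %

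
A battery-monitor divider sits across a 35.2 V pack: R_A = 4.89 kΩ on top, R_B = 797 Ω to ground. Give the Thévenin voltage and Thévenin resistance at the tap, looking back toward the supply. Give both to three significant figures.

V_th = 4.93 V, R_th = 685 Ω

V_th is the open-circuit tap voltage: 35.2 × 797/(4890 + 797) = 4.93 V.
With the supply zeroed, R_A and R_B appear in parallel from the tap: R_th = R_A‖R_B = (4890 × 797)/5687 = 685 Ω.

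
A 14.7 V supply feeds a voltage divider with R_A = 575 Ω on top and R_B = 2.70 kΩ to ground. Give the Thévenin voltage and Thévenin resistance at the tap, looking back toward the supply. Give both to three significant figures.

V_th = 12.1 V, R_th = 474 Ω

V_th is the open-circuit tap voltage: 14.7 × 2700/(575 + 2700) = 12.1 V.
With the supply zeroed, R_A and R_B appear in parallel from the tap: R_th = R_A‖R_B = (575 × 2700)/3275 = 474 Ω.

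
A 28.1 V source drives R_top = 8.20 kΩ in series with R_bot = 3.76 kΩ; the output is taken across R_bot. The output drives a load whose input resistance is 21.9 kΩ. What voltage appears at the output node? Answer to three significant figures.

The load sits in parallel with R_bot: R_bot‖R_L = (3.76 × 21.9) / (3.76 + 21.9) = 3.209 kΩ.
V_out = 28.1 × 3.209 / (8.20 + 3.209) = 28.1 × 3.209/11.41 = 7.90 V.

V_out ≈ 7.90 V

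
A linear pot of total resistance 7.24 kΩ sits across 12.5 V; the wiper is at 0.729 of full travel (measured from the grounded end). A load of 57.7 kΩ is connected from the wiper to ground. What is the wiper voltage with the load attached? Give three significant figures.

V ≈ 8.89 V

The wiper splits the pot into (1−α)R = 1.962 kΩ above and αR = 5.278 kΩ below.
Lower section ‖ load = 4.836 kΩ.
V_wiper = 12.5 × 4.836/(1.962 + 4.836) = 8.89 V.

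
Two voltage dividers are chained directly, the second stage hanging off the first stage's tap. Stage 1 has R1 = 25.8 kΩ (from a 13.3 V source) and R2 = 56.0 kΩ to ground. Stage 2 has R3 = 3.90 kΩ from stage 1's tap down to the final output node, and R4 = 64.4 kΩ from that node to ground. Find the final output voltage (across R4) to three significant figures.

V_out ≈ 6.82 V

Stage 2 presents R3+R4 = 68.30 kΩ as a load on stage 1's tap.
Stage 1's lower leg becomes R2‖(R3+R4) = 30.77 kΩ, so V_mid = 13.3 × 30.77/56.57 = 7.234 V.
Stage 2 is itself unloaded: V_out = V_mid × R4/(R3+R4) = 7.234 × 64.4/68.30 = 6.82 V.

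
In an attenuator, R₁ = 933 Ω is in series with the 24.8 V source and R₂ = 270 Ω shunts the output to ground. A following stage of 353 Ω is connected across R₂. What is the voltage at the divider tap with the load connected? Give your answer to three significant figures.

The load sits in parallel with R₂: R₂‖R_L = (270 × 353) / (270 + 353) = 153.0 Ω.
V_out = 24.8 × 153.0 / (933 + 153.0) = 24.8 × 153.0/1086 = 3.49 V.
(Unloaded it would have been 5.57 V.)

V_out ≈ 3.49 V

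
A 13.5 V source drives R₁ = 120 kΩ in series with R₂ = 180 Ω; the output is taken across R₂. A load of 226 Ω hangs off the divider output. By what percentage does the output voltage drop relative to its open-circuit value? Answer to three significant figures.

Unloaded V = 13.5 × 180/120200 = 0.02022 V.
Loaded: R₂‖R_L = 100.2 Ω, giving V = 13.5 × 100.2/120100 = 0.01126 V.
Drop = (0.02022 − 0.01126) / 0.02022 = 44.3 %.

44.3 %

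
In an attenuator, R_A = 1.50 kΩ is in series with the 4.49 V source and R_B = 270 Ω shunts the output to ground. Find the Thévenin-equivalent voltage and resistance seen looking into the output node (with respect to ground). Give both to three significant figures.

V_th is the open-circuit tap voltage: 4.49 × 270/(1500 + 270) = 0.685 V.
With the supply zeroed, R_A and R_B appear in parallel from the tap: R_th = R_A‖R_B = (1500 × 270)/1770 = 229 Ω.

V_th = 0.685 V, R_th = 229 Ω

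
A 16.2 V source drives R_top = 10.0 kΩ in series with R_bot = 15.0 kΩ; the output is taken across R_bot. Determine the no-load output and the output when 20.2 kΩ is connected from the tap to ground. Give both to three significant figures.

Open-circuit: V = 16.2 × 15.0/(10.0 + 15.0) = 9.72 V.
With the load, R_bot becomes R_bot‖R_L = 8.608 kΩ, so V = 16.2 × 8.608/18.61 = 7.49 V.

Unloaded: 9.72 V; loaded: 7.49 V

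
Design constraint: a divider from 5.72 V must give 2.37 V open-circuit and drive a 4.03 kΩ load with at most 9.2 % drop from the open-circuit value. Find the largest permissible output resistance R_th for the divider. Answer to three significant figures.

Loading drop = R_th/(R_th + R_L) ≤ 0.0920, so R_th ≤ R_L · ε/(1−ε) = 4.03 kΩ × 0.0920/0.9080 = 408 Ω.
(Any R1, R2 with R2/(R1+R2) = 0.414 and R1‖R2 ≤ 408 Ω will meet the spec.)

R_th ≤ 408 Ω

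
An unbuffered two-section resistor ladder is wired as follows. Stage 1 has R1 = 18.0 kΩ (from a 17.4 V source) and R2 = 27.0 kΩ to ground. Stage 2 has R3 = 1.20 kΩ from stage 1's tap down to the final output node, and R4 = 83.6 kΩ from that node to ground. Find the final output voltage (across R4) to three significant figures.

Stage 2 presents R3+R4 = 84.80 kΩ as a load on stage 1's tap.
Stage 1's lower leg becomes R2‖(R3+R4) = 20.48 kΩ, so V_mid = 17.4 × 20.48/38.48 = 9.261 V.
Stage 2 is itself unloaded: V_out = V_mid × R4/(R3+R4) = 9.261 × 83.6/84.80 = 9.13 V.

V_out ≈ 9.13 V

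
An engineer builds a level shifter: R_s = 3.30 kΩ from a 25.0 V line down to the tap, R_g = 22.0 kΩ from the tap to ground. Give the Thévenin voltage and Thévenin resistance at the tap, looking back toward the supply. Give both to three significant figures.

V_th is the open-circuit tap voltage: 25.0 × 22.0/(3.30 + 22.0) = 21.7 V.
With the supply zeroed, R_s and R_g appear in parallel from the tap: R_th = R_s‖R_g = (3.30 × 22.0)/25.30 = 2.87 kΩ.

V_th = 21.7 V, R_th = 2.87 kΩ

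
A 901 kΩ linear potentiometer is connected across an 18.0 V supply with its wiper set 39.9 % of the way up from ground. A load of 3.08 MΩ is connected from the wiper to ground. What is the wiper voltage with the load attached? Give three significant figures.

V ≈ 6.71 V

The wiper splits the pot into (1−α)R = 541.5 kΩ above and αR = 359.5 kΩ below.
Lower section ‖ load = 321.9 kΩ.
V_wiper = 18.0 × 321.9/(541.5 + 321.9) = 6.71 V.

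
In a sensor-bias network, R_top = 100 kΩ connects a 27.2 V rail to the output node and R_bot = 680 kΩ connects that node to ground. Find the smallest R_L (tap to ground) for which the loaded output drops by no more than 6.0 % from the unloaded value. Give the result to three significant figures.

R_L(min) ≈ 1.37 MΩ

Output resistance R_th = R_top‖R_bot = (100 × 680)/780.0 = 87.18 kΩ.
The fractional drop is R_th/(R_th + R_L); requiring this ≤ 0.0600 gives R_L ≥ R_th(1/0.0600 − 1) = 87.18 × 15.67 = 1.37 MΩ.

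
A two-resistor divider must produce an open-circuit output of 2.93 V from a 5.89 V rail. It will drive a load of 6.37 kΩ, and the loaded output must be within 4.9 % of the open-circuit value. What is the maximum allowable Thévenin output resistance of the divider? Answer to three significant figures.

R_th ≤ 328 Ω

Loading drop = R_th/(R_th + R_L) ≤ 0.0490, so R_th ≤ R_L · ε/(1−ε) = 6.37 kΩ × 0.0490/0.9510 = 328 Ω.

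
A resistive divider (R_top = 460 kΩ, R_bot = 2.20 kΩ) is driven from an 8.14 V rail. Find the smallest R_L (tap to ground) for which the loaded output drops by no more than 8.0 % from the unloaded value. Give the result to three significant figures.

R_L(min) ≈ 25.2 kΩ

Output resistance R_th = R_top‖R_bot = (460 × 2.20)/462.2 = 2.190 kΩ.
The fractional drop is R_th/(R_th + R_L); requiring this ≤ 0.0800 gives R_L ≥ R_th(1/0.0800 − 1) = 2.190 × 11.50 = 25.2 kΩ.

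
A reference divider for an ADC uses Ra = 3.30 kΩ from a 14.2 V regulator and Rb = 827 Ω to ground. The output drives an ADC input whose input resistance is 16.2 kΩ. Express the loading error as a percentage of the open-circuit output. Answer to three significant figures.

The divider's output (Thévenin) resistance is Ra‖Rb = 661.3 Ω.
Fractional drop under load = R_th/(R_th + R_L) = 661.3 / (661.3 + 16200) = 0.03922.
So the output falls by 3.92 %.

3.92 %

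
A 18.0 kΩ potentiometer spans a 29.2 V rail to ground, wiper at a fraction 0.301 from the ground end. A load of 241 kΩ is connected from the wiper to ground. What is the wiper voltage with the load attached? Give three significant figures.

The wiper splits the pot into (1−α)R = 12.58 kΩ above and αR = 5.418 kΩ below.
Lower section ‖ load = 5.299 kΩ.
V_wiper = 29.2 × 5.299/(12.58 + 5.299) = 8.65 V.

V ≈ 8.65 V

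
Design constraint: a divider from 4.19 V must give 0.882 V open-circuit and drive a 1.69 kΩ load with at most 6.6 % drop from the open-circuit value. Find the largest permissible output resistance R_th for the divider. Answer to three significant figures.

R_th ≤ 119 Ω

Loading drop = R_th/(R_th + R_L) ≤ 0.0660, so R_th ≤ R_L · ε/(1−ε) = 1.69 kΩ × 0.0660/0.9340 = 119 Ω.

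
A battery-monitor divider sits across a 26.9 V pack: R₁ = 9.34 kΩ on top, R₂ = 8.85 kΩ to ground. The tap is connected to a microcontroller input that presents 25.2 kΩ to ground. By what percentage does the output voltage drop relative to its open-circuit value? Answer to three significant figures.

Unloaded V = 26.9 × 8.85/18.19 = 13.09 V.
Loaded: R₂‖R_L = 6.550 kΩ, giving V = 26.9 × 6.550/15.89 = 11.09 V.
Drop = (13.09 − 11.09) / 13.09 = 15.3 %.

15.3 %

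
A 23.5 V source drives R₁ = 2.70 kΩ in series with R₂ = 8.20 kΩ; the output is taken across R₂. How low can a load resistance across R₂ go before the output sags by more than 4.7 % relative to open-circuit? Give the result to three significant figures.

Output resistance R_th = R₁‖R₂ = (2.70 × 8.20)/10.90 = 2.031 kΩ.
The fractional drop is R_th/(R_th + R_L); requiring this ≤ 0.0470 gives R_L ≥ R_th(1/0.0470 − 1) = 2.031 × 20.28 = 41.2 kΩ.

R_L(min) ≈ 41.2 kΩ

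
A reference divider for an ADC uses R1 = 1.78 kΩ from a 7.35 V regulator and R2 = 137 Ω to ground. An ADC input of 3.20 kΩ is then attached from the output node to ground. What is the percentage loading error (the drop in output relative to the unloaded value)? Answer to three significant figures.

The divider's output (Thévenin) resistance is R1‖R2 = 127.2 Ω.
Fractional drop under load = R_th/(R_th + R_L) = 127.2 / (127.2 + 3200) = 0.03823.
So the output falls by 3.82 %.

3.82 %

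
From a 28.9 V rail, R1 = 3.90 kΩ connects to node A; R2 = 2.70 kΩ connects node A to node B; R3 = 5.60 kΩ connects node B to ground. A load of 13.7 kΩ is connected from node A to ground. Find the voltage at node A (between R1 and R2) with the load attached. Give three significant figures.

Below node A the series string R2+R3 = 8.300 kΩ sits in parallel with the 13.7 kΩ load: 5.169 kΩ.
V_A = 28.9 × 5.169/(3.90 + 5.169) = 16.5 V.

V ≈ 16.5 V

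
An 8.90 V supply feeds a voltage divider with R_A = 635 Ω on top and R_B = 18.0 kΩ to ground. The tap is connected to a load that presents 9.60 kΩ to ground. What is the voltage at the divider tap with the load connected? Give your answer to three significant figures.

V_out ≈ 8.08 V

The load sits in parallel with R_B: R_B‖R_L = (18000 × 9600) / (18000 + 9600) = 6261 Ω.
V_out = 8.90 × 6261 / (635 + 6261) = 8.90 × 6261/6896 = 8.08 V.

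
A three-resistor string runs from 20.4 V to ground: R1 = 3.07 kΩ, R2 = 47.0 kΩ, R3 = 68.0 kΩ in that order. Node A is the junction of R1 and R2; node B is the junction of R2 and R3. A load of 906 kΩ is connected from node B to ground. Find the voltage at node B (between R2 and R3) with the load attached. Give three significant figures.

V ≈ 11.4 V

At node B, R3 is in parallel with the load: R3‖R_L = 63.25 kΩ.
Below node A the resistance is R2 + (R3‖R_L) = 110.3 kΩ, so V_A = 20.4 × 110.3/113.3 = 19.85 V.
Then V_B = V_A × (R3‖R_L)/(R2 + R3‖R_L) = 19.85 × 63.25/110.3 = 11.4 V.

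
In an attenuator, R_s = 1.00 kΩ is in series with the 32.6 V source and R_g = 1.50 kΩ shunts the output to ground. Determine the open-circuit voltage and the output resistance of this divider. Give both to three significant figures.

V_th = 19.6 V, R_th = 600 Ω

V_th is the open-circuit tap voltage: 32.6 × 1.50/(1.00 + 1.50) = 19.6 V.
With the supply zeroed, R_s and R_g appear in parallel from the tap: R_th = R_s‖R_g = (1.00 × 1.50)/2.500 = 600 Ω.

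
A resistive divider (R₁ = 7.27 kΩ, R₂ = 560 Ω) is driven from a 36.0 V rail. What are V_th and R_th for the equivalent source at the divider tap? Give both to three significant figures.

V_th is the open-circuit tap voltage: 36.0 × 560/(7270 + 560) = 2.57 V.
With the supply zeroed, R₁ and R₂ appear in parallel from the tap: R_th = R₁‖R₂ = (7270 × 560)/7830 = 520 Ω.

V_th = 2.57 V, R_th = 520 Ω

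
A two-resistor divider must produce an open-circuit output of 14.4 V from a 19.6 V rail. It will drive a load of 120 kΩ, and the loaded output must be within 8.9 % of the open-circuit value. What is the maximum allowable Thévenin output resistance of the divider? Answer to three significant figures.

Loading drop = R_th/(R_th + R_L) ≤ 0.0890, so R_th ≤ R_L · ε/(1−ε) = 120 kΩ × 0.0890/0.9110 = 11.7 kΩ.
(Any R1, R2 with R2/(R1+R2) = 0.735 and R1‖R2 ≤ 11.7 kΩ will meet the spec.)

R_th ≤ 11.7 kΩ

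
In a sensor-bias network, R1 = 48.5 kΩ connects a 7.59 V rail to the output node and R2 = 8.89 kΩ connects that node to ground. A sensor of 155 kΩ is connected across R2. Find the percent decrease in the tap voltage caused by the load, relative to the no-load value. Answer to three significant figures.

The divider's output (Thévenin) resistance is R1‖R2 = 7.513 kΩ.
Fractional drop under load = R_th/(R_th + R_L) = 7.513 / (7.513 + 155) = 0.04623.
So the output falls by 4.62 %.

4.62 %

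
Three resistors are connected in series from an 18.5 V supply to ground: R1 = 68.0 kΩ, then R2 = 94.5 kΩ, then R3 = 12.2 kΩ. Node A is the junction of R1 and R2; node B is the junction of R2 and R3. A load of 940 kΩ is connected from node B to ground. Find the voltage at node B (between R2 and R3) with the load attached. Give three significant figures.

At node B, R3 is in parallel with the load: R3‖R_L = 12.04 kΩ.
Below node A the resistance is R2 + (R3‖R_L) = 106.5 kΩ, so V_A = 18.5 × 106.5/174.5 = 11.29 V.
Then V_B = V_A × (R3‖R_L)/(R2 + R3‖R_L) = 11.29 × 12.04/106.5 = 1.28 V.

V ≈ 1.28 V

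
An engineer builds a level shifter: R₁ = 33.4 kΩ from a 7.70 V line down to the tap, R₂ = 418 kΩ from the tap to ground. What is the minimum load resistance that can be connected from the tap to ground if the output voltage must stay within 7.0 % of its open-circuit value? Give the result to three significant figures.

Output resistance R_th = R₁‖R₂ = (33.4 × 418)/451.4 = 30.93 kΩ.
The fractional drop is R_th/(R_th + R_L); requiring this ≤ 0.0700 gives R_L ≥ R_th(1/0.0700 − 1) = 30.93 × 13.29 = 411 kΩ.

R_L(min) ≈ 411 kΩ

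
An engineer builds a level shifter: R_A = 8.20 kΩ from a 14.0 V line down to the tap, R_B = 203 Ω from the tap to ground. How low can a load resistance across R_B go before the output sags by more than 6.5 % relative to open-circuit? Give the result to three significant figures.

Output resistance R_th = R_A‖R_B = (8200 × 203)/8403 = 198.1 Ω.
The fractional drop is R_th/(R_th + R_L); requiring this ≤ 0.0650 gives R_L ≥ R_th(1/0.0650 − 1) = 198.1 × 14.38 = 2.85 kΩ.

R_L(min) ≈ 2.85 kΩ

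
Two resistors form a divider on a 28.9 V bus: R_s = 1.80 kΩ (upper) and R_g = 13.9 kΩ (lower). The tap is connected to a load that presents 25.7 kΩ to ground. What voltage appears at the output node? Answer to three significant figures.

The load sits in parallel with R_g: R_g‖R_L = (13.9 × 25.7) / (13.9 + 25.7) = 9.021 kΩ.
V_out = 28.9 × 9.021 / (1.80 + 9.021) = 28.9 × 9.021/10.82 = 24.1 V.

V_out ≈ 24.1 V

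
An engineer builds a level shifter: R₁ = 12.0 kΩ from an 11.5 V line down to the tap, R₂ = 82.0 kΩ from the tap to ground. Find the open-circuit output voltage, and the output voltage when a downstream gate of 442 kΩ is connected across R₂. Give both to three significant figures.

Open-circuit: V = 11.5 × 82.0/(12.0 + 82.0) = 10.0 V.
With the load, R₂ becomes R₂‖R_L = 69.17 kΩ, so V = 11.5 × 69.17/81.17 = 9.80 V.

Unloaded: 10.0 V; loaded: 9.80 V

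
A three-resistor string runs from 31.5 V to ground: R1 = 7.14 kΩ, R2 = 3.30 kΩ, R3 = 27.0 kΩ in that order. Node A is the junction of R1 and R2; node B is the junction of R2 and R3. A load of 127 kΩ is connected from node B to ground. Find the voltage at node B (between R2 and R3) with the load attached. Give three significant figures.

V ≈ 21.4 V

At node B, R3 is in parallel with the load: R3‖R_L = 22.27 kΩ.
Below node A the resistance is R2 + (R3‖R_L) = 25.57 kΩ, so V_A = 31.5 × 25.57/32.71 = 24.62 V.
Then V_B = V_A × (R3‖R_L)/(R2 + R3‖R_L) = 24.62 × 22.27/25.57 = 21.4 V.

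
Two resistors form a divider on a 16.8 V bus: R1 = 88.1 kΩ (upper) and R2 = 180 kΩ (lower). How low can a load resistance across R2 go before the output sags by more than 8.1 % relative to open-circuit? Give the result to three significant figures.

R_L(min) ≈ 671 kΩ

Output resistance R_th = R1‖R2 = (88.1 × 180)/268.1 = 59.15 kΩ.
The fractional drop is R_th/(R_th + R_L); requiring this ≤ 0.0810 gives R_L ≥ R_th(1/0.0810 − 1) = 59.15 × 11.35 = 671 kΩ.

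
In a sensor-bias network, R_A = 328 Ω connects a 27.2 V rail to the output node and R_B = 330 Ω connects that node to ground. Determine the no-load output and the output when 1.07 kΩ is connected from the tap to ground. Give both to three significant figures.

Open-circuit: V = 27.2 × 330/(328 + 330) = 13.6 V.
With the load, R_B becomes R_B‖R_L = 252.2 Ω, so V = 27.2 × 252.2/580.2 = 11.8 V.

Unloaded: 13.6 V; loaded: 11.8 V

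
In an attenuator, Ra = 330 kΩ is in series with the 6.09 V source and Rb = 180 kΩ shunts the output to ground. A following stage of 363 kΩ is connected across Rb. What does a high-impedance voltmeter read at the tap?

V_out ≈ 1.63 V

The load sits in parallel with Rb: Rb‖R_L = (180 × 363) / (180 + 363) = 120.3 kΩ.
V_out = 6.09 × 120.3 / (330 + 120.3) = 6.09 × 120.3/450.3 = 1.63 V.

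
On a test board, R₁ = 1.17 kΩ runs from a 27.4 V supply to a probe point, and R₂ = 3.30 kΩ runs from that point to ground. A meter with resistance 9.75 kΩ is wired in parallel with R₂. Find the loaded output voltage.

The load sits in parallel with R₂: R₂‖R_L = (3.30 × 9.75) / (3.30 + 9.75) = 2.466 kΩ.
V_out = 27.4 × 2.466 / (1.17 + 2.466) = 27.4 × 2.466/3.636 = 18.6 V.

V_out ≈ 18.6 V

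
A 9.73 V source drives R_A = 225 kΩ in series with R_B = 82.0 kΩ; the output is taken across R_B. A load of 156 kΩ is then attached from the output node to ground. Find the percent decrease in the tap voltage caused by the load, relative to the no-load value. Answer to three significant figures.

27.8 %

The divider's output (Thévenin) resistance is R_A‖R_B = 60.10 kΩ.
Fractional drop under load = R_th/(R_th + R_L) = 60.10 / (60.10 + 156) = 0.2781.
So the output falls by 27.8 %.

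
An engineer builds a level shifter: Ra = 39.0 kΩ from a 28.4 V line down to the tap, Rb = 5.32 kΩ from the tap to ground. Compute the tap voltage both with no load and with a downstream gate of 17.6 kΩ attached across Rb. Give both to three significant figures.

Unloaded: 3.41 V; loaded: 2.69 V

Open-circuit: V = 28.4 × 5.32/(39.0 + 5.32) = 3.41 V.
With the load, Rb becomes Rb‖R_L = 4.085 kΩ, so V = 28.4 × 4.085/43.09 = 2.69 V.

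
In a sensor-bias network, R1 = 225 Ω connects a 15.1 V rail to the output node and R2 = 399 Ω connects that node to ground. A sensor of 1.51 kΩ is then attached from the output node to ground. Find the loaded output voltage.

The load sits in parallel with R2: R2‖R_L = (399 × 1510) / (399 + 1510) = 315.6 Ω.
V_out = 15.1 × 315.6 / (225 + 315.6) = 15.1 × 315.6/540.6 = 8.82 V.
(Unloaded it would have been 9.66 V.)

V_out ≈ 8.82 V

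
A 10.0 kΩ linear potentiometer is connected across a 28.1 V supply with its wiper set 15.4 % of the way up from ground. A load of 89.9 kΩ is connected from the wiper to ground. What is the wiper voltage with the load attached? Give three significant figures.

V ≈ 4.27 V

The wiper splits the pot into (1−α)R = 8.460 kΩ above and αR = 1.540 kΩ below.
Lower section ‖ load = 1.514 kΩ.
V_wiper = 28.1 × 1.514/(8.460 + 1.514) = 4.27 V.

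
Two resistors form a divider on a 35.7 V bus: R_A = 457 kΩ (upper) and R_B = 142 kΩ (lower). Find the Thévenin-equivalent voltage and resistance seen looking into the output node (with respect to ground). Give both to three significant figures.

V_th = 8.46 V, R_th = 108 kΩ

V_th is the open-circuit tap voltage: 35.7 × 142/(457 + 142) = 8.46 V.
With the supply zeroed, R_A and R_B appear in parallel from the tap: R_th = R_A‖R_B = (457 × 142)/599.0 = 108 kΩ.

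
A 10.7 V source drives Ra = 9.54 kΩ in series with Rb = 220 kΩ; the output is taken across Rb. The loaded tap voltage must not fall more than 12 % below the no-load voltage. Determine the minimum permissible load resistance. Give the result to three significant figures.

Output resistance R_th = Ra‖Rb = (9.54 × 220)/229.5 = 9.144 kΩ.
The fractional drop is R_th/(R_th + R_L); requiring this ≤ 0.120 gives R_L ≥ R_th(1/0.120 − 1) = 9.144 × 7.333 = 67.1 kΩ.

R_L(min) ≈ 67.1 kΩ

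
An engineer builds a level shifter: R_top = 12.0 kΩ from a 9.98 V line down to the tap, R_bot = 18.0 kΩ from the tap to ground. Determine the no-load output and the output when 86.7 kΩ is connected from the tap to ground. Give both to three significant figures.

Open-circuit: V = 9.98 × 18.0/(12.0 + 18.0) = 5.99 V.
With the load, R_bot becomes R_bot‖R_L = 14.91 kΩ, so V = 9.98 × 14.91/26.91 = 5.53 V.

Unloaded: 5.99 V; loaded: 5.53 V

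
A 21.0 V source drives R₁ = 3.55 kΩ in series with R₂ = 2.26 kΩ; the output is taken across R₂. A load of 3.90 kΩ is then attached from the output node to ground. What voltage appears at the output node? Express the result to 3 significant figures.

V_out ≈ 6.03 V

The load sits in parallel with R₂: R₂‖R_L = (2.26 × 3.90) / (2.26 + 3.90) = 1.431 kΩ.
V_out = 21.0 × 1.431 / (3.55 + 1.431) = 21.0 × 1.431/4.981 = 6.03 V.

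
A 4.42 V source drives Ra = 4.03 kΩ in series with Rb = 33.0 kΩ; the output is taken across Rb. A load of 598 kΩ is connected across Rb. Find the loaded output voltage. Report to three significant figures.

V_out ≈ 3.92 V

The load sits in parallel with Rb: Rb‖R_L = (33.0 × 598) / (33.0 + 598) = 31.27 kΩ.
V_out = 4.42 × 31.27 / (4.03 + 31.27) = 4.42 × 31.27/35.30 = 3.92 V.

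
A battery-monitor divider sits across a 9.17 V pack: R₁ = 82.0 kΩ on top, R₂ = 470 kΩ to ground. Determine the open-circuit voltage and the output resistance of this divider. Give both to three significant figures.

V_th is the open-circuit tap voltage: 9.17 × 470/(82.0 + 470) = 7.81 V.
With the supply zeroed, R₁ and R₂ appear in parallel from the tap: R_th = R₁‖R₂ = (82.0 × 470)/552.0 = 69.8 kΩ.

V_th = 7.81 V, R_th = 69.8 kΩ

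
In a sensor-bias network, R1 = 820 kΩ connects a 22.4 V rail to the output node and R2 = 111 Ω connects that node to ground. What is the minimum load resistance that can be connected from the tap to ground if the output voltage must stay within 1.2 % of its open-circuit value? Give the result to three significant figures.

R_L(min) ≈ 9.14 kΩ

Output resistance R_th = R1‖R2 = (820000 × 111)/820100 = 111.0 Ω.
The fractional drop is R_th/(R_th + R_L); requiring this ≤ 0.0120 gives R_L ≥ R_th(1/0.0120 − 1) = 111.0 × 82.33 = 9.14 kΩ.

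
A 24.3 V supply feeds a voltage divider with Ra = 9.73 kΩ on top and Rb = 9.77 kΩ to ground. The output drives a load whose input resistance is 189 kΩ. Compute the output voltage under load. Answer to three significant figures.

V_out ≈ 11.9 V

The load sits in parallel with Rb: Rb‖R_L = (9.77 × 189) / (9.77 + 189) = 9.290 kΩ.
V_out = 24.3 × 9.290 / (9.73 + 9.290) = 24.3 × 9.290/19.02 = 11.9 V.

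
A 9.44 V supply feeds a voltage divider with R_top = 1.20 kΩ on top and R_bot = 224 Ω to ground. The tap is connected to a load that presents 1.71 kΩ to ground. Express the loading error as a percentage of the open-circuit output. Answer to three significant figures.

Unloaded V = 9.44 × 224/1424 = 1.4849 V.
Loaded: R_bot‖R_L = 198.1 Ω, giving V = 9.44 × 198.1/1398 = 1.3373 V.
Drop = (1.4849 − 1.3373) / 1.4849 = 9.94 %.

9.94 %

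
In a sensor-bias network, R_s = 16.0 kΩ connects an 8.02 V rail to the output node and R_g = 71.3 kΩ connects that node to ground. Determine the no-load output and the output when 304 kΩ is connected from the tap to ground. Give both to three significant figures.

Open-circuit: V = 8.02 × 71.3/(16.0 + 71.3) = 6.55 V.
With the load, R_g becomes R_g‖R_L = 57.75 kΩ, so V = 8.02 × 57.75/73.75 = 6.28 V.

Unloaded: 6.55 V; loaded: 6.28 V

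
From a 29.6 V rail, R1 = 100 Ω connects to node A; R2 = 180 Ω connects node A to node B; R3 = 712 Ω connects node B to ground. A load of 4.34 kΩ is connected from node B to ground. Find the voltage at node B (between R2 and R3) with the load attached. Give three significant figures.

At node B, R3 is in parallel with the load: R3‖R_L = 611.7 Ω.
Below node A the resistance is R2 + (R3‖R_L) = 791.7 Ω, so V_A = 29.6 × 791.7/891.7 = 26.28 V.
Then V_B = V_A × (R3‖R_L)/(R2 + R3‖R_L) = 26.28 × 611.7/791.7 = 20.3 V.

V ≈ 20.3 V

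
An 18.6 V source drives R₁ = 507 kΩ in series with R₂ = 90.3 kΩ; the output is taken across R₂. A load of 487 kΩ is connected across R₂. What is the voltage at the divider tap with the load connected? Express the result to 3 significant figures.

The load sits in parallel with R₂: R₂‖R_L = (90.3 × 487) / (90.3 + 487) = 76.18 kΩ.
V_out = 18.6 × 76.18 / (507 + 76.18) = 18.6 × 76.18/583.2 = 2.43 V.

V_out ≈ 2.43 V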